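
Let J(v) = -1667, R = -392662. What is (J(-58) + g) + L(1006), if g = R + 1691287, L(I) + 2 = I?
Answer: 1297962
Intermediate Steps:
L(I) = -2 + I
g = 1298625 (g = -392662 + 1691287 = 1298625)
(J(-58) + g) + L(1006) = (-1667 + 1298625) + (-2 + 1006) = 1296958 + 1004 = 1297962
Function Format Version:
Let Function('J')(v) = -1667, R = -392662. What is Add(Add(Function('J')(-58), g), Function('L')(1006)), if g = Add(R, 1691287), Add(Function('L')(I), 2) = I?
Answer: 1297962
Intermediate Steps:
Function('L')(I) = Add(-2, I)
g = 1298625 (g = Add(-392662, 1691287) = 1298625)
Add(Add(Function('J')(-58), g), Function('L')(1006)) = Add(Add(-1667, 1298625), Add(-2, 1006)) = Add(1296958, 1004) = 1297962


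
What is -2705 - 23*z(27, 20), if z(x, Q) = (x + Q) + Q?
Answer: -4246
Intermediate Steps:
z(x, Q) = x + 2*Q (z(x, Q) = (Q + x) + Q = x + 2*Q)
-2705 - 23*z(27, 20) = -2705 - 23*(27 + 2*20) = -2705 - 23*(27 + 40) = -2705 - 23*67 = -2705 - 1541 = -4246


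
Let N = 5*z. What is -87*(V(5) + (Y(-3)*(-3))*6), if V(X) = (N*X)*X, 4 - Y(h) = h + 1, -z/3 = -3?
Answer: -88479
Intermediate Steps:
z = 9 (z = -3*(-3) = 9)
N = 45 (N = 5*9 = 45)
Y(h) = 3 - h (Y(h) = 4 - (h + 1) = 4 - (1 + h) = 4 + (-1 - h) = 3 - h)
V(X) = 45*X**2 (V(X) = (45*X)*X = 45*X**2)
-87*(V(5) + (Y(-3)*(-3))*6) = -87*(45*5**2 + ((3 - 1*(-3))*(-3))*6) = -87*(45*25 + ((3 + 3)*(-3))*6) = -87*(1125 + (6*(-3))*6) = -87*(1125 - 18*6) = -87*(1125 - 108) = -87*1017 = -88479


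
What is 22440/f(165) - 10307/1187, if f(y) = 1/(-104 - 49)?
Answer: -4075361147/1187 ≈ -3.4333e+6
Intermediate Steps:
f(y) = -1/153 (f(y) = 1/(-153) = -1/153)
22440/f(165) - 10307/1187 = 22440/(-1/153) - 10307/1187 = 22440*(-153) - 10307*1/1187 = -3433320 - 10307/1187 = -4075361147/1187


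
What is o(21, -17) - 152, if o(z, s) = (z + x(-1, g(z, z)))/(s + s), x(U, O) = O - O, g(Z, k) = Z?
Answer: -5189/34 ≈ -152.62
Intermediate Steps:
x(U, O) = 0
o(z, s) = z/(2*s) (o(z, s) = (z + 0)/(s + s) = z/((2*s)) = z*(1/(2*s)) = z/(2*s))
o(21, -17) - 152 = (½)*21/(-17) - 152 = (½)*21*(-1/17) - 152 = -21/34 - 152 = -5189/34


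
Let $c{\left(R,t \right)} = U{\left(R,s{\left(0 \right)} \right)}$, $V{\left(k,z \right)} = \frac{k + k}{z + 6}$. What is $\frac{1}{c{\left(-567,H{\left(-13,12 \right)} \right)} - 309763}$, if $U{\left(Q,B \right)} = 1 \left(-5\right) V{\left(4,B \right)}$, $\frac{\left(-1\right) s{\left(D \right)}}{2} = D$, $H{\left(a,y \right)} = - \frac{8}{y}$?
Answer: $- \frac{3}{929309} \approx -3.2282 \cdot 10^{-6}$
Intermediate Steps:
$V{\left(k,z \right)} = \frac{2 k}{6 + z}$
$s{\left(D \right)} = - 2 D$
$U{\left(Q,B \right)} = - \frac{40}{6 + B}$ ($U{\left(Q,B \right)} = 1 \left(-5\right) 2 \cdot 4 \frac{1}{6 + B} = - 5 \frac{8}{6 + B} = - \frac{40}{6 + B}$)
$c{\left(R,t \right)} = - \frac{20}{3}$ ($c{\left(R,t \right)} = - \frac{40}{6 - 0} = - \frac{40}{6 + 0} = - \frac{40}{6} = \left(-40\right) \frac{1}{6} = - \frac{20}{3}$)
$\frac{1}{c{\left(-567,H{\left(-13,12 \right)} \right)} - 309763} = \frac{1}{- \frac{20}{3} - 309763} = \frac{1}{- \frac{929309}{3}} = - \frac{3}{929309}$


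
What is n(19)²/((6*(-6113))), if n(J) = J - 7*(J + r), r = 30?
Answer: -17496/6113 ≈ -2.8621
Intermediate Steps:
n(J) = -210 - 6*J (n(J) = J - 7*(J + 30) = J - 7*(30 + J) = J + (-210 - 7*J) = -210 - 6*J)
n(19)²/((6*(-6113))) = (-210 - 6*19)²/((6*(-6113))) = (-210 - 114)²/(-36678) = (-324)²*(-1/36678) = 104976*(-1/36678) = -17496/6113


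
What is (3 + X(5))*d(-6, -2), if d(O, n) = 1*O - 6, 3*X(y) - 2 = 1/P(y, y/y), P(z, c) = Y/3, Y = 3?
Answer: -48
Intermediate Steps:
P(z, c) = 1 (P(z, c) = 3/3 = 3*(⅓) = 1)
X(y) = 1 (X(y) = ⅔ + (⅓)/1 = ⅔ + (⅓)*1 = ⅔ + ⅓ = 1)
d(O, n) = -6 + O (d(O, n) = O - 6 = -6 + O)
(3 + X(5))*d(-6, -2) = (3 + 1)*(-6 - 6) = 4*(-12) = -48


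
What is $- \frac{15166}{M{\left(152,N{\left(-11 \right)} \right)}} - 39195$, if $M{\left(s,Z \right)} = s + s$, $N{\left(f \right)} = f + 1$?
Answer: $- \frac{5965223}{152} \approx -39245.0$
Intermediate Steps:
$N{\left(f \right)} = 1 + f$
$M{\left(s,Z \right)} = 2 s$
$- \frac{15166}{M{\left(152,N{\left(-11 \right)} \right)}} - 39195 = - \frac{15166}{2 \cdot 152} - 39195 = - \frac{15166}{304} - 39195 = \left(-15166\right) \frac{1}{304} - 39195 = - \frac{7583}{152} - 39195 = - \frac{5965223}{152}$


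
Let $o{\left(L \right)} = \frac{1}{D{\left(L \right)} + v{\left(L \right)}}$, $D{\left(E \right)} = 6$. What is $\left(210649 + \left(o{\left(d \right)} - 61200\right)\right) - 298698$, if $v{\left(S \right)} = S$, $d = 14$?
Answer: $- \frac{2984979}{20} \approx -1.4925 \cdot 10^{5}$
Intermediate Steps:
$o{\left(L \right)} = \frac{1}{6 + L}$
$\left(210649 + \left(o{\left(d \right)} - 61200\right)\right) - 298698 = \left(210649 + \left(\frac{1}{6 + 14} - 61200\right)\right) - 298698 = \left(210649 - \left(61200 - \frac{1}{20}\right)\right) - 298698 = \left(210649 + \left(\frac{1}{20} - 61200\right)\right) - 298698 = \left(210649 - \frac{1223999}{20}\right) - 298698 = \frac{2988981}{20} - 298698 = - \frac{2984979}{20}$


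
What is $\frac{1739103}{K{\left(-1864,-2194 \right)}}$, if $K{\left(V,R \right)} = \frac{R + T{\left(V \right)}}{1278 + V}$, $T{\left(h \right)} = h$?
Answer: $\frac{509557179}{2029} \approx 2.5114 \cdot 10^{5}$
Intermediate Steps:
$K{\left(V,R \right)} = \frac{R + V}{1278 + V}$
$\frac{1739103}{K{\left(-1864,-2194 \right)}} = \frac{1739103}{\frac{1}{1278 - 1864} \left(-2194 - 1864\right)} = \frac{1739103}{\frac{1}{-586} \left(-4058\right)} = \frac{1739103}{\left(- \frac{1}{586}\right) \left(-4058\right)} = \frac{1739103}{\frac{2029}{293}} = 1739103 \cdot \frac{293}{2029} = \frac{509557179}{2029}$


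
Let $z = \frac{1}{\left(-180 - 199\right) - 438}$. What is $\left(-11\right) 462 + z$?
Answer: $- \frac{4151995}{817} \approx -5082.0$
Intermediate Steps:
$z = - \frac{1}{817}$ ($z = \frac{1}{-379 - 438} = \frac{1}{-817} = - \frac{1}{817} \approx -0.001224$)
$\left(-11\right) 462 + z = \left(-11\right) 462 - \frac{1}{817} = -5082 - \frac{1}{817} = - \frac{4151995}{817}$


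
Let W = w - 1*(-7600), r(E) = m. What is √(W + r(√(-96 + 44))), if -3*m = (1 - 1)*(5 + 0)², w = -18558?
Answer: I*√10958 ≈ 104.68*I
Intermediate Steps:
m = 0 (m = -(1 - 1)*(5 + 0)²/3 = -0*5² = -0*25 = -⅓*0 = 0)
r(E) = 0
W = -10958 (W = -18558 - 1*(-7600) = -18558 + 7600 = -10958)
√(W + r(√(-96 + 44))) = √(-10958 + 0) = √(-10958) = I*√10958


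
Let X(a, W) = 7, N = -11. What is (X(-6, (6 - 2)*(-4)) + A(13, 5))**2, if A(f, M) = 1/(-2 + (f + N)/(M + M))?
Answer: 3364/81 ≈ 41.531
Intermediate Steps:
A(f, M) = 1/(-2 + (-11 + f)/(2*M)) (A(f, M) = 1/(-2 + (f - 11)/(M + M)) = 1/(-2 + (-11 + f)/((2*M))) = 1/(-2 + (-11 + f)*(1/(2*M))) = 1/(-2 + (-11 + f)/(2*M)))
(X(-6, (6 - 2)*(-4)) + A(13, 5))**2 = (7 + 2*5/(-11 + 13 - 4*5))**2 = (7 + 2*5/(-11 + 13 - 20))**2 = (7 + 2*5/(-18))**2 = (7 + 2*5*(-1/18))**2 = (7 - 5/9)**2 = (58/9)**2 = 3364/81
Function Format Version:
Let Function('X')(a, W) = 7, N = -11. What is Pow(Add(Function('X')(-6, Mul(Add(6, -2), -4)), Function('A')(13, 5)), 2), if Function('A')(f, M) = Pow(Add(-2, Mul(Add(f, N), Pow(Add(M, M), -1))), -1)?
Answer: Rational(3364, 81) ≈ 41.531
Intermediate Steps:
Function('A')(f, M) = Pow(Add(-2, Mul(Rational(1, 2), Pow(M, -1), Add(-11, f))), -1) (Function('A')(f, M) = Pow(Add(-2, Mul(Add(f, -11), Pow(Add(M, M), -1))), -1) = Pow(Add(-2, Mul(Add(-11, f), Pow(Mul(2, M), -1))), -1) = Pow(Add(-2, Mul(Add(-11, f), Mul(Rational(1, 2), Pow(M, -1)))), -1) = Pow(Add(-2, Mul(Rational(1, 2), Pow(M, -1), Add(-11, f))), -1))
Pow(Add(Function('X')(-6, Mul(Add(6, -2), -4)), Function('A')(13, 5)), 2) = Pow(Add(7, Mul(2, 5, Pow(Add(-11, 13, Mul(-4, 5)), -1))), 2) = Pow(Add(7, Mul(2, 5, Pow(Add(-11, 13, -20), -1))), 2) = Pow(Add(7, Mul(2, 5, Pow(-18, -1))), 2) = Pow(Add(7, Mul(2, 5, Rational(-1, 18))), 2) = Pow(Add(7, Rational(-5, 9)), 2) = Pow(Rational(58, 9), 2) = Rational(3364, 81)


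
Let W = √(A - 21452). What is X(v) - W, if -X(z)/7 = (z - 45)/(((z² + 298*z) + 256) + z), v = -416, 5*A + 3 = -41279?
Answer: 3227/48928 - I*√742710/5 ≈ 0.065954 - 172.36*I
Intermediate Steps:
A = -41282/5 (A = -⅗ + (⅕)*(-41279) = -⅗ - 41279/5 = -41282/5 ≈ -8256.4)
X(z) = -7*(-45 + z)/(256 + z² + 299*z) (X(z) = -7*(z - 45)/(((z² + 298*z) + 256) + z) = -7*(-45 + z)/((256 + z² + 298*z) + z) = -7*(-45 + z)/(256 + z² + 299*z))
W = I*√742710/5 (W = √(-41282/5 - 21452) = √(-148542/5) = I*√742710/5 ≈ 172.36*I)
X(v) - W = 7*(45 - 1*(-416))/(256 + (-416)² + 299*(-416)) - I*√742710/5 = 7*(45 + 416)/(256 + 173056 - 124384) - I*√742710/5 = 7*461/48928 - I*√742710/5 = 7*(1/48928)*461 - I*√742710/5 = 3227/48928 - I*√742710/5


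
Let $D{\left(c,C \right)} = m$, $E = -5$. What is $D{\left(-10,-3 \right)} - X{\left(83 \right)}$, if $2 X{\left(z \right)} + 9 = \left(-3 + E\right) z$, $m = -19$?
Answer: $\frac{635}{2} \approx 317.5$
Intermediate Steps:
$D{\left(c,C \right)} = -19$
$X{\left(z \right)} = - \frac{9}{2} - 4 z$ ($X{\left(z \right)} = - \frac{9}{2} + \frac{\left(-3 - 5\right) z}{2} = - \frac{9}{2} + \frac{\left(-8\right) z}{2} = - \frac{9}{2} - 4 z$)
$D{\left(-10,-3 \right)} - X{\left(83 \right)} = -19 - \left(- \frac{9}{2} - 332\right) = -19 - - \frac{673}{2} = -19 + \frac{673}{2} = \frac{635}{2}$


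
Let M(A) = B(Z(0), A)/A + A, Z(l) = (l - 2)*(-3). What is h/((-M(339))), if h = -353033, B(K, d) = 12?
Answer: 39892729/38311 ≈ 1041.3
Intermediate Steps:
Z(l) = 6 - 3*l (Z(l) = (-2 + l)*(-3) = 6 - 3*l)
M(A) = A + 12/A (M(A) = 12/A + A = A + 12/A)
h/((-M(339))) = -353033*(-1/(339 + 12/339)) = -353033*(-1/(339 + 12*(1/339))) = -353033*(-1/(339 + 4/113)) = -353033/((-1*38311/113)) = -353033/(-38311/113) = -353033*(-113/38311) = 39892729/38311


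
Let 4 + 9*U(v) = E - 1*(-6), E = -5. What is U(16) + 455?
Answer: 1364/3 ≈ 454.67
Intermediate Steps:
U(v) = -⅓ (U(v) = -4/9 + (-5 - 1*(-6))/9 = -4/9 + (-5 + 6)/9 = -4/9 + (⅑)*1 = -4/9 + ⅑ = -⅓)
U(16) + 455 = -⅓ + 455 = 1364/3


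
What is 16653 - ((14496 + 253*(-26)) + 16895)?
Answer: -8160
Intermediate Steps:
16653 - ((14496 + 253*(-26)) + 16895) = 16653 - ((14496 - 6578) + 16895) = 16653 - (7918 + 16895) = 16653 - 1*24813 = 16653 - 24813 = -8160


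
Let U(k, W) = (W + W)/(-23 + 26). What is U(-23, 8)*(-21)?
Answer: -112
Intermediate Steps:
U(k, W) = 2*W/3 (U(k, W) = (2*W)/3 = (2*W)*(⅓) = 2*W/3)
U(-23, 8)*(-21) = ((⅔)*8)*(-21) = (16/3)*(-21) = -112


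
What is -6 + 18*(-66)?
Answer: -1194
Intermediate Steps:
-6 + 18*(-66) = -6 - 1188 = -1194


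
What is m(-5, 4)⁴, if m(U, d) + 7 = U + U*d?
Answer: 1048576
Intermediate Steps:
m(U, d) = -7 + U + U*d (m(U, d) = -7 + (U + U*d) = -7 + U + U*d)
m(-5, 4)⁴ = (-7 - 5 - 5*4)⁴ = (-7 - 5 - 20)⁴ = (-32)⁴ = 1048576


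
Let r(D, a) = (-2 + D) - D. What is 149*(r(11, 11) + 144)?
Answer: 21158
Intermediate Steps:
r(D, a) = -2
149*(r(11, 11) + 144) = 149*(-2 + 144) = 149*142 = 21158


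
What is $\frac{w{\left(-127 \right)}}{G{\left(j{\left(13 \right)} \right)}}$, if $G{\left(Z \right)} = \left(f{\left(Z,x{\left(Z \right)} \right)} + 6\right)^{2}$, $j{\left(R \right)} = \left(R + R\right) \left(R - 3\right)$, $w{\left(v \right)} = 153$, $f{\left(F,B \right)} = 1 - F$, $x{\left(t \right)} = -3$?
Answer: $\frac{153}{64009} \approx 0.0023903$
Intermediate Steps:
$j{\left(R \right)} = 2 R \left(-3 + R\right)$
$G{\left(Z \right)} = \left(7 - Z\right)^{2}$ ($G{\left(Z \right)} = \left(\left(1 - Z\right) + 6\right)^{2} = \left(7 - Z\right)^{2}$)
$\frac{w{\left(-127 \right)}}{G{\left(j{\left(13 \right)} \right)}} = \frac{153}{\left(-7 + 2 \cdot 13 \left(-3 + 13\right)\right)^{2}} = \frac{153}{\left(-7 + 2 \cdot 13 \cdot 10\right)^{2}} = \frac{153}{\left(-7 + 260\right)^{2}} = \frac{153}{253^{2}} = \frac{153}{64009}$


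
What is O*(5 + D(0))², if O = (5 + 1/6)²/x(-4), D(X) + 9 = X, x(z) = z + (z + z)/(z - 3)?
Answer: -6727/45 ≈ -149.49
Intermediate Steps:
x(z) = z + 2*z/(-3 + z) (x(z) = z + (2*z)/(-3 + z) = z + 2*z/(-3 + z))
D(X) = -9 + X
O = -6727/720 (O = (5 + 1/6)²/((-4*(-1 - 4)/(-3 - 4))) = (5 + ⅙)²/((-4*(-5)/(-7))) = (31/6)²/((-4*(-⅐)*(-5))) = 961/(36*(-20/7)) = (961/36)*(-7/20) = -6727/720 ≈ -9.3430)
O*(5 + D(0))² = -6727*(5 + (-9 + 0))²/720 = -6727*(5 - 9)²/720 = -6727/720*(-4)² = -6727/720*16 = -6727/45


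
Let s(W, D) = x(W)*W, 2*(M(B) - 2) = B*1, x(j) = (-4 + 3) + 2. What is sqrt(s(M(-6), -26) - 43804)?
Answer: I*sqrt(43805) ≈ 209.3*I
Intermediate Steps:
x(j) = 1 (x(j) = -1 + 2 = 1)
M(B) = 2 + B/2 (M(B) = 2 + (B*1)/2 = 2 + B/2)
s(W, D) = W (s(W, D) = 1*W = W)
sqrt(s(M(-6), -26) - 43804) = sqrt((2 + (1/2)*(-6)) - 43804) = sqrt((2 - 3) - 43804) = sqrt(-1 - 43804) = sqrt(-43805) = I*sqrt(43805)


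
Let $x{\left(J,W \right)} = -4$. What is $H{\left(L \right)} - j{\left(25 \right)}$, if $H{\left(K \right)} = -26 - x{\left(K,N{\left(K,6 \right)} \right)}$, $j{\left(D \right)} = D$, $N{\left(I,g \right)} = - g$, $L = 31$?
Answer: $-47$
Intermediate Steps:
$H{\left(K \right)} = -22$ ($H{\left(K \right)} = -26 - -4 = -26 + 4 = -22$)
$H{\left(L \right)} - j{\left(25 \right)} = -22 - 25 = -47$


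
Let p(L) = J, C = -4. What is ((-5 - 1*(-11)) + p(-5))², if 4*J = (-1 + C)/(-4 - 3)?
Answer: 29929/784 ≈ 38.175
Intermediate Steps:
J = 5/28 (J = ((-1 - 4)/(-4 - 3))/4 = (-5/(-7))/4 = (-5*(-⅐))/4 = (¼)*(5/7) = 5/28 ≈ 0.17857)
p(L) = 5/28
((-5 - 1*(-11)) + p(-5))² = ((-5 - 1*(-11)) + 5/28)² = ((-5 + 11) + 5/28)² = (6 + 5/28)² = (173/28)² = 29929/784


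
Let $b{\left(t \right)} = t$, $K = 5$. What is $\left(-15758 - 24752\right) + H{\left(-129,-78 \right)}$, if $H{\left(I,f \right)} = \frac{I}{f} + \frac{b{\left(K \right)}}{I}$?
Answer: $- \frac{135865123}{3354} \approx -40508.0$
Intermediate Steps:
$H{\left(I,f \right)} = \frac{5}{I} + \frac{I}{f}$ ($H{\left(I,f \right)} = \frac{I}{f} + \frac{5}{I} = \frac{5}{I} + \frac{I}{f}$)
$\left(-15758 - 24752\right) + H{\left(-129,-78 \right)} = \left(-15758 - 24752\right) + \left(\frac{5}{-129} - \frac{129}{-78}\right) = \left(-15758 - 24752\right) + \left(5 \left(- \frac{1}{129}\right) - - \frac{43}{26}\right) = -40510 + \left(- \frac{5}{129} + \frac{43}{26}\right) = -40510 + \frac{5417}{3354} = - \frac{135865123}{3354}$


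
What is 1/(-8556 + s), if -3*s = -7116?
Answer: -1/6184 ≈ -0.00016171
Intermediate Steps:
s = 2372 (s = -1/3*(-7116) = 2372)
1/(-8556 + s) = 1/(-8556 + 2372) = 1/(-6184) = -1/6184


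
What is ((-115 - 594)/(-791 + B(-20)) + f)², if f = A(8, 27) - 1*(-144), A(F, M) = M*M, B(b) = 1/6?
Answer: 17194614996321/22515025 ≈ 7.6370e+5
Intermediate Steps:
B(b) = ⅙
A(F, M) = M²
f = 873 (f = 27² - 1*(-144) = 729 + 144 = 873)
((-115 - 594)/(-791 + B(-20)) + f)² = ((-115 - 594)/(-791 + ⅙) + 873)² = (-709/(-4745/6) + 873)² = (-709*(-6/4745) + 873)² = (4254/4745 + 873)² = (4146639/4745)² = 17194614996321/22515025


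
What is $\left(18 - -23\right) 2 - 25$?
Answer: $57$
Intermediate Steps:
$\left(18 - -23\right) 2 - 25 = \left(18 + 23\right) 2 - 25 = 41 \cdot 2 - 25 = 82 - 25 = 57$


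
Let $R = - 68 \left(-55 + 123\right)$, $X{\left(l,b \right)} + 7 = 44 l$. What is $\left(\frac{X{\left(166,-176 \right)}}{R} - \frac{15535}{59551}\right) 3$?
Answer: $- \frac{89360733}{16197872} \approx -5.5168$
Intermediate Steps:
$X{\left(l,b \right)} = -7 + 44 l$
$R = -4624$ ($R = \left(-68\right) 68 = -4624$)
$\left(\frac{X{\left(166,-176 \right)}}{R} - \frac{15535}{59551}\right) 3 = \left(\frac{-7 + 44 \cdot 166}{-4624} - \frac{15535}{59551}\right) 3 = \left(\left(-7 + 7304\right) \left(- \frac{1}{4624}\right) - \frac{15535}{59551}\right) 3 = \left(7297 \left(- \frac{1}{4624}\right) - \frac{15535}{59551}\right) 3 = \left(- \frac{7297}{4624} - \frac{15535}{59551}\right) 3 = \left(- \frac{29786911}{16197872}\right) 3 = - \frac{89360733}{16197872}$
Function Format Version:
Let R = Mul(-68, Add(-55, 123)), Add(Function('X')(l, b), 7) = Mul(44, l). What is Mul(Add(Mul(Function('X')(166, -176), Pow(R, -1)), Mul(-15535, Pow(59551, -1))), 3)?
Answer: Rational(-89360733, 16197872) ≈ -5.5168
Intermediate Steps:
Function('X')(l, b) = Add(-7, Mul(44, l))
R = -4624 (R = Mul(-68, 68) = -4624)
Mul(Add(Mul(Function('X')(166, -176), Pow(R, -1)), Mul(-15535, Pow(59551, -1))), 3) = Mul(Add(Mul(Add(-7, Mul(44, 166)), Pow(-4624, -1)), Mul(-15535, Pow(59551, -1))), 3) = Mul(Add(Mul(Add(-7, 7304), Rational(-1, 4624)), Mul(-15535, Rational(1, 59551))), 3) = Mul(Add(Mul(7297, Rational(-1, 4624)), Rational(-15535, 59551)), 3) = Mul(Add(Rational(-7297, 4624), Rational(-15535, 59551)), 3) = Mul(Rational(-29786911, 16197872), 3) = Rational(-89360733, 16197872)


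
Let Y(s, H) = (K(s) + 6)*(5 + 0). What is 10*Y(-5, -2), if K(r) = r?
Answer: 50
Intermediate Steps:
Y(s, H) = 30 + 5*s (Y(s, H) = (s + 6)*(5 + 0) = (6 + s)*5 = 30 + 5*s)
10*Y(-5, -2) = 10*(30 + 5*(-5)) = 10*(30 - 25) = 10*5 = 50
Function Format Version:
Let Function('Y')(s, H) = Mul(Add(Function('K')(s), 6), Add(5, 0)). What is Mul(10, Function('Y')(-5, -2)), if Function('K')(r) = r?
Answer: 50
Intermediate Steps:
Function('Y')(s, H) = Add(30, Mul(5, s)) (Function('Y')(s, H) = Mul(Add(s, 6), Add(5, 0)) = Mul(Add(6, s), 5) = Add(30, Mul(5, s)))
Mul(10, Function('Y')(-5, -2)) = Mul(10, Add(30, Mul(5, -5))) = Mul(10, Add(30, -25)) = Mul(10, 5) = 50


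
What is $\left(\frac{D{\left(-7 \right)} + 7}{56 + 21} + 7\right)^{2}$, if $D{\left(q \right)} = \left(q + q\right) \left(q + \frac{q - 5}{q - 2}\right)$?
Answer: $\frac{71824}{1089} \approx 65.954$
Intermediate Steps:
$D{\left(q \right)} = 2 q \left(q + \frac{-5 + q}{-2 + q}\right)$
$\left(\frac{D{\left(-7 \right)} + 7}{56 + 21} + 7\right)^{2} = \left(\frac{2 \left(-7\right) \frac{1}{-2 - 7} \left(-5 + \left(-7\right)^{2} - -7\right) + 7}{56 + 21} + 7\right)^{2} = \left(\frac{2 \left(-7\right) \frac{1}{-9} \left(-5 + 49 + 7\right) + 7}{77} + 7\right)^{2} = \left(\left(2 \left(-7\right) \left(- \frac{1}{9}\right) 51 + 7\right) \frac{1}{77} + 7\right)^{2} = \left(\left(\frac{238}{3} + 7\right) \frac{1}{77} + 7\right)^{2} = \left(\frac{259}{3} \cdot \frac{1}{77} + 7\right)^{2} = \left(\frac{37}{33} + 7\right)^{2} = \left(\frac{268}{33}\right)^{2} = \frac{71824}{1089}$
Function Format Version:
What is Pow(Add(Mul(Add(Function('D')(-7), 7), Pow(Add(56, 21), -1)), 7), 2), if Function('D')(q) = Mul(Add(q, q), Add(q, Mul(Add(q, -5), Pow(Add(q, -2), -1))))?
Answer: Rational(71824, 1089) ≈ 65.954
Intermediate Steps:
Function('D')(q) = Mul(2, q, Add(q, Mul(Pow(Add(-2, q), -1), Add(-5, q)))) (Function('D')(q) = Mul(Mul(2, q), Add(q, Mul(Add(-5, q), Pow(Add(-2, q), -1)))) = Mul(Mul(2, q), Add(q, Mul(Pow(Add(-2, q), -1), Add(-5, q)))) = Mul(2, q, Add(q, Mul(Pow(Add(-2, q), -1), Add(-5, q)))))
Pow(Add(Mul(Add(Function('D')(-7), 7), Pow(Add(56, 21), -1)), 7), 2) = Pow(Add(Mul(Add(Mul(2, -7, Pow(Add(-2, -7), -1), Add(-5, Pow(-7, 2), Mul(-1, -7))), 7), Pow(Add(56, 21), -1)), 7), 2) = Pow(Add(Mul(Add(Mul(2, -7, Pow(-9, -1), Add(-5, 49, 7)), 7), Pow(77, -1)), 7), 2) = Pow(Add(Mul(Add(Mul(2, -7, Rational(-1, 9), 51), 7), Rational(1, 77)), 7), 2) = Pow(Add(Mul(Add(Rational(238, 3), 7), Rational(1, 77)), 7), 2) = Pow(Add(Mul(Rational(259, 3), Rational(1, 77)), 7), 2) = Pow(Add(Rational(37, 33), 7), 2) = Pow(Rational(268, 33), 2) = Rational(71824, 1089)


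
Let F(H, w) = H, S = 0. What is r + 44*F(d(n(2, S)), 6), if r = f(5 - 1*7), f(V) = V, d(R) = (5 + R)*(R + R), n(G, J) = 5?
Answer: 4398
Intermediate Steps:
d(R) = 2*R*(5 + R) (d(R) = (5 + R)*(2*R) = 2*R*(5 + R))
r = -2 (r = 5 - 1*7 = 5 - 7 = -2)
r + 44*F(d(n(2, S)), 6) = -2 + 44*(2*5*(5 + 5)) = -2 + 44*(2*5*10) = -2 + 44*100 = -2 + 4400 = 4398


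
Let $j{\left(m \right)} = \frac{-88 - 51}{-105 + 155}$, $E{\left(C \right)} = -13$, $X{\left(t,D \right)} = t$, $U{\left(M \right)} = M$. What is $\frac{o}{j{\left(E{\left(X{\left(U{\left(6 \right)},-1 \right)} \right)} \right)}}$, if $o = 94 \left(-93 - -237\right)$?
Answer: $- \frac{676800}{139} \approx -4869.1$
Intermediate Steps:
$j{\left(m \right)} = - \frac{139}{50}$
$o = 13536$ ($o = 94 \left(-93 + 237\right) = 94 \cdot 144 = 13536$)
$\frac{o}{j{\left(E{\left(X{\left(U{\left(6 \right)},-1 \right)} \right)} \right)}} = \frac{13536}{- \frac{139}{50}} = 13536 \left(- \frac{50}{139}\right) = - \frac{676800}{139}$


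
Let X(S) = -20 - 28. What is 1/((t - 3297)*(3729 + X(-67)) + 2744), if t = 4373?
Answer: 1/3963500 ≈ 2.5230e-7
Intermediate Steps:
X(S) = -48
1/((t - 3297)*(3729 + X(-67)) + 2744) = 1/((4373 - 3297)*(3729 - 48) + 2744) = 1/(1076*3681 + 2744) = 1/(3960756 + 2744) = 1/3963500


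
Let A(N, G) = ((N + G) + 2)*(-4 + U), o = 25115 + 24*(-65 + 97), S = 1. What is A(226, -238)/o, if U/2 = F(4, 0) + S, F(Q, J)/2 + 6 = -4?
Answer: 420/25883 ≈ 0.016227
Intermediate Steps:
F(Q, J) = -20 (F(Q, J) = -12 + 2*(-4) = -12 - 8 = -20)
U = -38 (U = 2*(-20 + 1) = 2*(-19) = -38)
o = 25883 (o = 25115 + 24*32 = 25115 + 768 = 25883)
A(N, G) = -84 - 42*G - 42*N (A(N, G) = ((N + G) + 2)*(-4 - 38) = ((G + N) + 2)*(-42) = (2 + G + N)*(-42) = -84 - 42*G - 42*N)
A(226, -238)/o = (-84 - 42*(-238) - 42*226)/25883 = (-84 + 9996 - 9492)*(1/25883) = 420*(1/25883) = 420/25883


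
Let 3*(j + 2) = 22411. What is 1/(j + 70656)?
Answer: 3/234373 ≈ 1.2800e-5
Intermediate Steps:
j = 22405/3 (j = -2 + (⅓)*22411 = -2 + 22411/3 = 22405/3 ≈ 7468.3)
1/(j + 70656) = 1/(22405/3 + 70656) = 1/(234373/3) = 3/234373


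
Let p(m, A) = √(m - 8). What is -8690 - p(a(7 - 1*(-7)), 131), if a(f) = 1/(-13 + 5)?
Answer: -8690 - I*√130/4 ≈ -8690.0 - 2.8504*I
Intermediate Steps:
a(f) = -⅛ (a(f) = 1/(-8) = -⅛)
p(m, A) = √(-8 + m)
-8690 - p(a(7 - 1*(-7)), 131) = -8690 - √(-8 - ⅛) = -8690 - √(-65/8) = -8690 - I*√130/4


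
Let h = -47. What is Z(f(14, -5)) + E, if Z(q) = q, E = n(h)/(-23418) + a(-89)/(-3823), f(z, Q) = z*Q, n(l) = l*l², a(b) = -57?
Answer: -5868640825/89527014 ≈ -65.552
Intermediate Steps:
n(l) = l³
f(z, Q) = Q*z
E = 398250155/89527014 (E = (-47)³/(-23418) - 57/(-3823) = -103823*(-1/23418) - 57*(-1/3823) = 103823/23418 + 57/3823 = 398250155/89527014 ≈ 4.4484)
Z(f(14, -5)) + E = -5*14 + 398250155/89527014 = -70 + 398250155/89527014 = -5868640825/89527014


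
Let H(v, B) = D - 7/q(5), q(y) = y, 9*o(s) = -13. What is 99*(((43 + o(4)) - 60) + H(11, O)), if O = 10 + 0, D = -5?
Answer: -12298/5 ≈ -2459.6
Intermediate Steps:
o(s) = -13/9 (o(s) = (⅑)*(-13) = -13/9)
O = 10
H(v, B) = -32/5 (H(v, B) = -5 - 7/5 = -32/5)
99*(((43 + o(4)) - 60) + H(11, O)) = 99*(((43 - 13/9) - 60) - 32/5) = 99*((374/9 - 60) - 32/5) = 99*(-166/9 - 32/5) = 99*(-1118/45) = -12298/5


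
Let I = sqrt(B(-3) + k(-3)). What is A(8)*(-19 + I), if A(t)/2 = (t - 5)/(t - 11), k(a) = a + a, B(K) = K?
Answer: 38 - 6*I ≈ 38.0 - 6.0*I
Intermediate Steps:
k(a) = 2*a
A(t) = 2*(-5 + t)/(-11 + t) (A(t) = 2*((t - 5)/(t - 11)) = 2*((-5 + t)/(-11 + t)) = 2*(-5 + t)/(-11 + t))
I = 3*I (I = sqrt(-3 + 2*(-3)) = sqrt(-3 - 6) = sqrt(-9) = 3*I ≈ 3.0*I)
A(8)*(-19 + I) = (2*(-5 + 8)/(-11 + 8))*(-19 + 3*I) = (2*3/(-3))*(-19 + 3*I) = (2*(-1/3)*3)*(-19 + 3*I) = -2*(-19 + 3*I) = 38 - 6*I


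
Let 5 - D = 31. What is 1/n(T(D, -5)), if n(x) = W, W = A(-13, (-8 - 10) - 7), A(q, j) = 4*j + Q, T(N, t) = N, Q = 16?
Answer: -1/84 ≈ -0.011905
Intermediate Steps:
D = -26 (D = 5 - 1*31 = 5 - 31 = -26)
A(q, j) = 16 + 4*j (A(q, j) = 4*j + 16 = 16 + 4*j)
W = -84 (W = 16 + 4*((-8 - 10) - 7) = 16 + 4*(-18 - 7) = 16 + 4*(-25) = 16 - 100 = -84)
n(x) = -84
1/n(T(D, -5)) = 1/(-84) = -1/84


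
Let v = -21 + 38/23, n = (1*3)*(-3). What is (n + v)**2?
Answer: 425104/529 ≈ 803.60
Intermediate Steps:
n = -9 (n = 3*(-3) = -9)
v = -445/23 (v = -21 + 38*(1/23) = -21 + 38/23 = -445/23 ≈ -19.348)
(n + v)**2 = (-9 - 445/23)**2 = (-652/23)**2 = 425104/529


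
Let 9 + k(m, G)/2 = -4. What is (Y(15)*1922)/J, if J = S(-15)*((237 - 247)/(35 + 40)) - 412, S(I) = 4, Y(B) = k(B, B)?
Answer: 14415/119 ≈ 121.13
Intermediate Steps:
k(m, G) = -26 (k(m, G) = -18 + 2*(-4) = -18 - 8 = -26)
Y(B) = -26
J = -6188/15 (J = 4*((237 - 247)/(35 + 40)) - 412 = 4*(-10/75) - 412 = 4*(-10*1/75) - 412 = 4*(-2/15) - 412 = -8/15 - 412 = -6188/15 ≈ -412.53)
(Y(15)*1922)/J = (-26*1922)/(-6188/15) = -49972*(-15/6188) = 14415/119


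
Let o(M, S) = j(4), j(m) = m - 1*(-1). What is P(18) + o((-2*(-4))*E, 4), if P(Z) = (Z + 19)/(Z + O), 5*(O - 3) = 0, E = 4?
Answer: 142/21 ≈ 6.7619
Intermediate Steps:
O = 3 (O = 3 + (1/5)*0 = 3 + 0 = 3)
P(Z) = (19 + Z)/(3 + Z) (P(Z) = (Z + 19)/(Z + 3) = (19 + Z)/(3 + Z))
j(m) = 1 + m (j(m) = m + 1 = 1 + m)
o(M, S) = 5 (o(M, S) = 1 + 4 = 5)
P(18) + o((-2*(-4))*E, 4) = (19 + 18)/(3 + 18) + 5 = 37/21 + 5 = 142/21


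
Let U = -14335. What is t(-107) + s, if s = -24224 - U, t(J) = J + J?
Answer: -10103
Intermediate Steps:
t(J) = 2*J
s = -9889 (s = -24224 - 1*(-14335) = -24224 + 14335 = -9889)
t(-107) + s = 2*(-107) - 9889 = -214 - 9889 = -10103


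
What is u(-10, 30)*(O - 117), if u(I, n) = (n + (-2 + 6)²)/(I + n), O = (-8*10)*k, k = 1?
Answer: -4531/10 ≈ -453.10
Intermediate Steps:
O = -80 (O = -8*10*1 = -80*1 = -80)
u(I, n) = (16 + n)/(I + n) (u(I, n) = (n + 4²)/(I + n) = (n + 16)/(I + n) = (16 + n)/(I + n))
u(-10, 30)*(O - 117) = ((16 + 30)/(-10 + 30))*(-80 - 117) = (46/20)*(-197) = ((1/20)*46)*(-197) = (23/10)*(-197) = -4531/10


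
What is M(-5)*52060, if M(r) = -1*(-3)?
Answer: 156180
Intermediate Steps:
M(r) = 3
M(-5)*52060 = 3*52060 = 156180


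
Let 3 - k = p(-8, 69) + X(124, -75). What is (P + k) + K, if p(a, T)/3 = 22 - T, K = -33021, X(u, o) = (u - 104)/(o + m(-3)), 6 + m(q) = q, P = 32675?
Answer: -4237/21 ≈ -201.76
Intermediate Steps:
m(q) = -6 + q
X(u, o) = (-104 + u)/(-9 + o) (X(u, o) = (u - 104)/(o + (-6 - 3)) = (-104 + u)/(o - 9) = (-104 + u)/(-9 + o))
p(a, T) = 66 - 3*T (p(a, T) = 3*(22 - T) = 66 - 3*T)
k = 3029/21 (k = 3 - ((66 - 3*69) + (-104 + 124)/(-9 - 75)) = 3 - ((66 - 207) + 20/(-84)) = 3 - (-141 - 1/84*20) = 3 - (-141 - 5/21) = 3 - 1*(-2966/21) = 3 + 2966/21 = 3029/21 ≈ 144.24)
(P + k) + K = (32675 + 3029/21) - 33021 = 689204/21 - 33021 = -4237/21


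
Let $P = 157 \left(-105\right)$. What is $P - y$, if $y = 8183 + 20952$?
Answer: $-45620$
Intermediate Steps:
$y = 29135$
$P = -16485$
$P - y = -16485 - 29135 = -45620$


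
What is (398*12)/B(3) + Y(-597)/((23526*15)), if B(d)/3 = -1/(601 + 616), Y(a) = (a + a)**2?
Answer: -37983902518/19605 ≈ -1.9375e+6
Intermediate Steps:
Y(a) = 4*a**2 (Y(a) = (2*a)**2 = 4*a**2)
B(d) = -3/1217 (B(d) = 3*(-1/(601 + 616)) = 3*(-1/1217) = -3/1217)
(398*12)/B(3) + Y(-597)/((23526*15)) = (398*12)/(-3/1217) + (4*(-597)**2)/((23526*15)) = 4776*(-1217/3) + (4*356409)/352890 = -1937464 + 1425636*(1/352890) = -1937464 + 79202/19605 = -37983902518/19605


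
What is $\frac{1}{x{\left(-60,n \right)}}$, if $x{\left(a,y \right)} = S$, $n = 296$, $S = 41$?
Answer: $\frac{1}{41} \approx 0.02439$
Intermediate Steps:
$x{\left(a,y \right)} = 41$
$\frac{1}{x{\left(-60,n \right)}} = \frac{1}{41}$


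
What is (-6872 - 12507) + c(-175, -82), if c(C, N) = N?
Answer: -19461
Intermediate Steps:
(-6872 - 12507) + c(-175, -82) = (-6872 - 12507) - 82 = -19379 - 82 = -19461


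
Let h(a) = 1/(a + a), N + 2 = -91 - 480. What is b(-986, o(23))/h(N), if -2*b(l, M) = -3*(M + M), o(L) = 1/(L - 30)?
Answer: 3438/7 ≈ 491.14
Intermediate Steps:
N = -573 (N = -2 + (-91 - 480) = -2 - 571 = -573)
o(L) = 1/(-30 + L)
b(l, M) = 3*M (b(l, M) = -(-3)*(M + M)/2 = -(-3)*2*M/2 = -(-3)*M = 3*M)
h(a) = 1/(2*a)
b(-986, o(23))/h(N) = (3/(-30 + 23))/(((½)/(-573))) = (3/(-7))/(((½)*(-1/573))) = (3*(-⅐))/(-1/1146) = -3/7*(-1146) = 3438/7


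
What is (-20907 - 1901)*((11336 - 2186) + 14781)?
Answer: -545818248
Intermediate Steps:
(-20907 - 1901)*((11336 - 2186) + 14781) = -22808*(9150 + 14781) = -22808*23931 = -545818248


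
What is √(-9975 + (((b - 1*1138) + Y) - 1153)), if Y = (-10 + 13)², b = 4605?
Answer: 2*I*√1913 ≈ 87.476*I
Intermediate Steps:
Y = 9 (Y = 3² = 9)
√(-9975 + (((b - 1*1138) + Y) - 1153)) = √(-9975 + (((4605 - 1*1138) + 9) - 1153)) = √(-9975 + (((4605 - 1138) + 9) - 1153)) = √(-9975 + ((3467 + 9) - 1153)) = √(-9975 + (3476 - 1153)) = √(-9975 + 2323) = √(-7652) = 2*I*√1913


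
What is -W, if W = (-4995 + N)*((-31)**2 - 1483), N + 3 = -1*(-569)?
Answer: -2311938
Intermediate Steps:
N = 566 (N = -3 - 1*(-569) = -3 + 569 = 566)
W = 2311938 (W = (-4995 + 566)*((-31)**2 - 1483) = -4429*(961 - 1483) = -4429*(-522) = 2311938)
-W = -1*2311938 = -2311938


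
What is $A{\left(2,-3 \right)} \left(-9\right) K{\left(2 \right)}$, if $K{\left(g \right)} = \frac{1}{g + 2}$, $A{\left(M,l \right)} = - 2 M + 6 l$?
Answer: $\frac{99}{2} \approx 49.5$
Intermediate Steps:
$K{\left(g \right)} = \frac{1}{2 + g}$
$A{\left(2,-3 \right)} \left(-9\right) K{\left(2 \right)} = \frac{\left(\left(-2\right) 2 + 6 \left(-3\right)\right) \left(-9\right)}{2 + 2} = \frac{\left(-4 - 18\right) \left(-9\right)}{4} = \left(-22\right) \left(-9\right) \frac{1}{4} = 198 \cdot \frac{1}{4} = \frac{99}{2}$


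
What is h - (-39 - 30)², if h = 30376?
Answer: 25615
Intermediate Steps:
h - (-39 - 30)² = 30376 - (-39 - 30)² = 30376 - 1*(-69)² = 30376 - 1*4761 = 30376 - 4761 = 25615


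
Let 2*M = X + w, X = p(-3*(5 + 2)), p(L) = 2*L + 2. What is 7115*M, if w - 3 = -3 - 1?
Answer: -291715/2 ≈ -1.4586e+5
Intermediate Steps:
w = -1 (w = 3 + (-3 - 1) = 3 - 4 = -1)
p(L) = 2 + 2*L
X = -40 (X = 2 + 2*(-3*(5 + 2)) = 2 + 2*(-3*7) = 2 + 2*(-21) = 2 - 42 = -40)
M = -41/2 (M = (-40 - 1)/2 = (½)*(-41) = -41/2 ≈ -20.500)
7115*M = 7115*(-41/2) = -291715/2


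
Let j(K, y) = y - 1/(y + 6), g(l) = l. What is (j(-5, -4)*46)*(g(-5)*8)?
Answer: 8280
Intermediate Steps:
j(K, y) = y - 1/(6 + y)
(j(-5, -4)*46)*(g(-5)*8) = (((-1 + (-4)**2 + 6*(-4))/(6 - 4))*46)*(-5*8) = (((-1 + 16 - 24)/2)*46)*(-40) = (((1/2)*(-9))*46)*(-40) = -9/2*46*(-40) = -207*(-40) = 8280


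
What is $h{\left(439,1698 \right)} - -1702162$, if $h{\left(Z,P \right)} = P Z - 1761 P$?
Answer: $-542594$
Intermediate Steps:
$h{\left(Z,P \right)} = - 1761 P + P Z$
$h{\left(439,1698 \right)} - -1702162 = 1698 \left(-1761 + 439\right) - -1702162 = 1698 \left(-1322\right) + 1702162 = -2244756 + 1702162 = -542594$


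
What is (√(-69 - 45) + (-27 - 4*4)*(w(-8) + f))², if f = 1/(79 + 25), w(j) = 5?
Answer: 500661385/10816 - 22403*I*√114/52 ≈ 46289.0 - 4600.0*I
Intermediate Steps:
f = 1/104 ≈ 0.0096154
(√(-69 - 45) + (-27 - 4*4)*(w(-8) + f))² = (√(-69 - 45) + (-27 - 4*4)*(5 + 1/104))² = (√(-114) + (-27 - 16)*(521/104))² = (I*√114 - 43*521/104)² = (I*√114 - 22403/104)² = (-22403/104 + I*√114)²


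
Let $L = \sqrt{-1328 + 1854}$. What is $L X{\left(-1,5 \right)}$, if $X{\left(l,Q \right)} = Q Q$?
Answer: $25 \sqrt{526} \approx 573.37$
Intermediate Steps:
$L = \sqrt{526} \approx 22.935$
$X{\left(l,Q \right)} = Q^{2}$
$L X{\left(-1,5 \right)} = \sqrt{526} \cdot 5^{2} = \sqrt{526} \cdot 25 = 25 \sqrt{526}$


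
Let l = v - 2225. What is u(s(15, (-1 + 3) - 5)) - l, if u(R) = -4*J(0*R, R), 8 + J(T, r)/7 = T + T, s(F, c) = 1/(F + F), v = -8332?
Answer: 10781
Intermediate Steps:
s(F, c) = 1/(2*F)
J(T, r) = -56 + 14*T (J(T, r) = -56 + 7*(T + T) = -56 + 7*(2*T) = -56 + 14*T)
l = -10557 (l = -8332 - 2225 = -10557)
u(R) = 224 (u(R) = -4*(-56 + 14*(0*R)) = -4*(-56 + 14*0) = -4*(-56 + 0) = -4*(-56) = 224)
u(s(15, (-1 + 3) - 5)) - l = 224 - 1*(-10557) = 224 + 10557 = 10781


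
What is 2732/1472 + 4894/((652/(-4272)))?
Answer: -1923348127/59984 ≈ -32064.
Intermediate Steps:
2732/1472 + 4894/((652/(-4272))) = 2732*(1/1472) + 4894/((652*(-1/4272))) = 683/368 + 4894/(-163/1068) = 683/368 + 4894*(-1068/163) = 683/368 - 5226792/163 = -1923348127/59984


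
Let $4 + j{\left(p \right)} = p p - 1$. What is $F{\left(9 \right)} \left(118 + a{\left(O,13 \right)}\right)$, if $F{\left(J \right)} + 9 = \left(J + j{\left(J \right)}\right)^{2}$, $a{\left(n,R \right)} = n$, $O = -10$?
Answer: $779328$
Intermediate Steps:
$j{\left(p \right)} = -5 + p^{2}$ ($j{\left(p \right)} = -4 + \left(p p - 1\right) = -4 + \left(p^{2} - 1\right) = -4 + \left(-1 + p^{2}\right) = -5 + p^{2}$)
$F{\left(J \right)} = -9 + \left(-5 + J + J^{2}\right)^{2}$ ($F{\left(J \right)} = -9 + \left(J + \left(-5 + J^{2}\right)\right)^{2} = -9 + \left(-5 + J + J^{2}\right)^{2}$)
$F{\left(9 \right)} \left(118 + a{\left(O,13 \right)}\right) = \left(-9 + \left(-5 + 9 + 9^{2}\right)^{2}\right) \left(118 - 10\right) = \left(-9 + \left(-5 + 9 + 81\right)^{2}\right) 108 = \left(-9 + 85^{2}\right) 108 = \left(-9 + 7225\right) 108 = 7216 \cdot 108 = 779328$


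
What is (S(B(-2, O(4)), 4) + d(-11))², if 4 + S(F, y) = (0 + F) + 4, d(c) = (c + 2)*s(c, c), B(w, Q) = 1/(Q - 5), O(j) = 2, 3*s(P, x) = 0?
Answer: ⅑ ≈ 0.11111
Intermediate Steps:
s(P, x) = 0 (s(P, x) = (⅓)*0 = 0)
B(w, Q) = 1/(-5 + Q)
d(c) = 0 (d(c) = (c + 2)*0 = (2 + c)*0 = 0)
S(F, y) = F (S(F, y) = -4 + ((0 + F) + 4) = -4 + (F + 4) = -4 + (4 + F) = F)
(S(B(-2, O(4)), 4) + d(-11))² = (1/(-5 + 2) + 0)² = (1/(-3) + 0)² = (-⅓ + 0)² = (-⅓)² = ⅑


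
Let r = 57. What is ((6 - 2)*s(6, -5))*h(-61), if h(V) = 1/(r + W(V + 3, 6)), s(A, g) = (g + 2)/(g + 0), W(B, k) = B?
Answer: -12/5 ≈ -2.4000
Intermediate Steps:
s(A, g) = (2 + g)/g
h(V) = 1/(60 + V) (h(V) = 1/(57 + (V + 3)) = 1/(57 + (3 + V)) = 1/(60 + V))
((6 - 2)*s(6, -5))*h(-61) = ((6 - 2)*((2 - 5)/(-5)))/(60 - 61) = (4*(-⅕*(-3)))/(-1) = (4*(⅗))*(-1) = (12/5)*(-1) = -12/5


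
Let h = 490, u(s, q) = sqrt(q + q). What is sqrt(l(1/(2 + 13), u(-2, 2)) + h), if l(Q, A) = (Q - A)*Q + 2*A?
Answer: sqrt(111121)/15 ≈ 22.223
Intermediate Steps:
u(s, q) = sqrt(2)*sqrt(q) (u(s, q) = sqrt(2*q) = sqrt(2)*sqrt(q))
l(Q, A) = 2*A + Q*(Q - A) (l(Q, A) = Q*(Q - A) + 2*A = 2*A + Q*(Q - A))
sqrt(l(1/(2 + 13), u(-2, 2)) + h) = sqrt(((1/(2 + 13))**2 + 2*(sqrt(2)*sqrt(2)) - sqrt(2)*sqrt(2)/(2 + 13)) + 490) = sqrt(((1/15)**2 + 2*2 - 1*2/15) + 490) = sqrt(((1/15)**2 + 4 - 1*2*1/15) + 490) = sqrt((1/225 + 4 - 2/15) + 490) = sqrt(871/225 + 490) = sqrt(111121/225) = sqrt(111121)/15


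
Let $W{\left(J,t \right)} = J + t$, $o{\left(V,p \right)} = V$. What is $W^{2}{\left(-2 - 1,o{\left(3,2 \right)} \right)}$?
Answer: $0$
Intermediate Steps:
$W^{2}{\left(-2 - 1,o{\left(3,2 \right)} \right)} = \left(\left(-2 - 1\right) + 3\right)^{2} = \left(-3 + 3\right)^{2} = 0^{2} = 0$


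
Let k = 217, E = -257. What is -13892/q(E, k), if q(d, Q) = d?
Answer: 13892/257 ≈ 54.054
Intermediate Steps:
-13892/q(E, k) = -13892/(-257) = -13892*(-1/257) = 13892/257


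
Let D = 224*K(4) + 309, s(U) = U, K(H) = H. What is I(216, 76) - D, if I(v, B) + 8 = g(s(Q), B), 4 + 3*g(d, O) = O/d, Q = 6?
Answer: -10891/9 ≈ -1210.1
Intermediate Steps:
g(d, O) = -4/3 + O/(3*d) (g(d, O) = -4/3 + (O/d)/3 = -4/3 + O/(3*d))
I(v, B) = -28/3 + B/18 (I(v, B) = -8 + (⅓)*(B - 4*6)/6 = -8 + (⅓)*(⅙)*(B - 24) = -8 + (⅓)*(⅙)*(-24 + B) = -8 + (-4/3 + B/18) = -28/3 + B/18)
D = 1205 (D = 224*4 + 309 = 896 + 309 = 1205)
I(216, 76) - D = (-28/3 + (1/18)*76) - 1*1205 = (-28/3 + 38/9) - 1205 = -46/9 - 1205 = -10891/9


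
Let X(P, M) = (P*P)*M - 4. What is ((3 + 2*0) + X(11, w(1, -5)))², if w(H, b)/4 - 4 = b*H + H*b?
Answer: 8439025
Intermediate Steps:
w(H, b) = 16 + 8*H*b (w(H, b) = 16 + 4*(b*H + H*b) = 16 + 4*(H*b + H*b) = 16 + 4*(2*H*b) = 16 + 8*H*b)
X(P, M) = -4 + M*P² (X(P, M) = P²*M - 4 = M*P² - 4 = -4 + M*P²)
((3 + 2*0) + X(11, w(1, -5)))² = ((3 + 2*0) + (-4 + (16 + 8*1*(-5))*11²))² = ((3 + 0) + (-4 + (16 - 40)*121))² = (3 + (-4 - 24*121))² = (3 + (-4 - 2904))² = (3 - 2908)² = (-2905)² = 8439025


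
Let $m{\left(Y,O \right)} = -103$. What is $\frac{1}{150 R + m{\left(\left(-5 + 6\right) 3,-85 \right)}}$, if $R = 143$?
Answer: $\frac{1}{21347} \approx 4.6845 \cdot 10^{-5}$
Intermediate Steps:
$\frac{1}{150 R + m{\left(\left(-5 + 6\right) 3,-85 \right)}} = \frac{1}{150 \cdot 143 - 103} = \frac{1}{21450 - 103} = \frac{1}{21347}$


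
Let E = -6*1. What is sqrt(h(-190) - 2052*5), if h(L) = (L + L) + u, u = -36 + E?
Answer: 7*I*sqrt(218) ≈ 103.35*I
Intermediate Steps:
E = -6
u = -42 (u = -36 - 6 = -42)
h(L) = -42 + 2*L (h(L) = (L + L) - 42 = 2*L - 42 = -42 + 2*L)
sqrt(h(-190) - 2052*5) = sqrt((-42 + 2*(-190)) - 2052*5) = sqrt((-42 - 380) - 10260) = sqrt(-422 - 10260) = sqrt(-10682) = 7*I*sqrt(218)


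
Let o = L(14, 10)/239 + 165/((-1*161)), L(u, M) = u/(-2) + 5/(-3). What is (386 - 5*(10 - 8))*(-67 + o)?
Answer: -2954145520/115437 ≈ -25591.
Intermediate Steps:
L(u, M) = -5/3 - u/2 (L(u, M) = u*(-½) + 5*(-⅓) = -u/2 - 5/3 = -5/3 - u/2)
o = -122491/115437 (o = (-5/3 - ½*14)/239 + 165/((-1*161)) = (-5/3 - 7)*(1/239) + 165/(-161) = -26/3*1/239 + 165*(-1/161) = -26/717 - 165/161 = -122491/115437 ≈ -1.0611)
(386 - 5*(10 - 8))*(-67 + o) = (386 - 5*(10 - 8))*(-67 - 122491/115437) = (386 - 5*2)*(-7856770/115437) = (386 - 10)*(-7856770/115437) = 376*(-7856770/115437) = -2954145520/115437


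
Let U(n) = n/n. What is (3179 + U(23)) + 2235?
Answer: 5415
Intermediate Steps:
U(n) = 1
(3179 + U(23)) + 2235 = (3179 + 1) + 2235 = 3180 + 2235 = 5415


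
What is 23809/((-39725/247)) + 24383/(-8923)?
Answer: -53443198304/354466175 ≈ -150.77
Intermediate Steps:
23809/((-39725/247)) + 24383/(-8923) = 23809/((-39725*1/247)) + 24383*(-1/8923) = 23809/(-39725/247) - 24383/8923 = 23809*(-247/39725) - 24383/8923 = -5880823/39725 - 24383/8923 = -53443198304/354466175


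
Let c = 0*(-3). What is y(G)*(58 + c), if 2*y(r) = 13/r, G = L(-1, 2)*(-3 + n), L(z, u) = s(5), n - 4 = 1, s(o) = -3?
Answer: -377/6 ≈ -62.833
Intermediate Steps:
n = 5 (n = 4 + 1 = 5)
L(z, u) = -3
G = -6 (G = -3*(-3 + 5) = -3*2 = -6)
y(r) = 13/(2*r) (y(r) = (13/r)/2 = 13/(2*r))
c = 0
y(G)*(58 + c) = ((13/2)/(-6))*(58 + 0) = ((13/2)*(-⅙))*58 = -13/12*58 = -377/6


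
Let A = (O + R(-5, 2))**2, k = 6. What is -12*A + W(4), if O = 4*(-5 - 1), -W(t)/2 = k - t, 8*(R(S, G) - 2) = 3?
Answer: -89851/16 ≈ -5615.7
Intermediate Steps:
R(S, G) = 19/8 (R(S, G) = 2 + (1/8)*3 = 2 + 3/8 = 19/8)
W(t) = -12 + 2*t (W(t) = -2*(6 - t) = -12 + 2*t)
O = -24 (O = 4*(-6) = -24)
A = 29929/64 (A = (-24 + 19/8)**2 = (-173/8)**2 = 29929/64 ≈ 467.64)
-12*A + W(4) = -12*29929/64 + (-12 + 2*4) = -89787/16 + (-12 + 8) = -89787/16 - 4 = -89851/16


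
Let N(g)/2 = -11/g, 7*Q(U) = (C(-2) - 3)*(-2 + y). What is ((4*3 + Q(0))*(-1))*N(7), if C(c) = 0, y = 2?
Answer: 264/7 ≈ 37.714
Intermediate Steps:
Q(U) = 0 (Q(U) = ((0 - 3)*(-2 + 2))/7 = (-3*0)/7 = (1/7)*0 = 0)
N(g) = -22/g (N(g) = 2*(-11/g) = -22/g)
((4*3 + Q(0))*(-1))*N(7) = ((4*3 + 0)*(-1))*(-22/7) = ((12 + 0)*(-1))*(-22*1/7) = (12*(-1))*(-22/7) = -12*(-22/7) = 264/7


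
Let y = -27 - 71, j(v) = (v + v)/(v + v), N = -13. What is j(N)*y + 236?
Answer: 138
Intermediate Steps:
j(v) = 1 (j(v) = (2*v)/((2*v)) = (2*v)*(1/(2*v)) = 1)
y = -98
j(N)*y + 236 = 1*(-98) + 236 = -98 + 236 = 138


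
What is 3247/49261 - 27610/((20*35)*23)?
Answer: -130781951/79310210 ≈ -1.6490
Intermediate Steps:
3247/49261 - 27610/((20*35)*23) = 3247*(1/49261) - 27610/(700*23) = 3247/49261 - 27610/16100 = 3247/49261 - 27610*1/16100 = 3247/49261 - 2761/1610 = -130781951/79310210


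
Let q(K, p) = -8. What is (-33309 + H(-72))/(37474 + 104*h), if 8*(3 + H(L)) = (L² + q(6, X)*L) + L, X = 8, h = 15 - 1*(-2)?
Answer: -32601/39242 ≈ -0.83077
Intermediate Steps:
h = 17 (h = 15 + 2 = 17)
H(L) = -3 - 7*L/8 + L²/8 (H(L) = -3 + ((L² - 8*L) + L)/8 = -3 + (L² - 7*L)/8 = -3 + (-7*L/8 + L²/8) = -3 - 7*L/8 + L²/8)
(-33309 + H(-72))/(37474 + 104*h) = (-33309 + (-3 - 7/8*(-72) + (⅛)*(-72)²))/(37474 + 104*17) = (-33309 + (-3 + 63 + (⅛)*5184))/(37474 + 1768) = (-33309 + (-3 + 63 + 648))/39242 = (-33309 + 708)*(1/39242) = -32601*1/39242 = -32601/39242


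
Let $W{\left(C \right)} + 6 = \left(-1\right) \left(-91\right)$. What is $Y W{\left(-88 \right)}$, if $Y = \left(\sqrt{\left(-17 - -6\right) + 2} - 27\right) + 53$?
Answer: $2210 + 255 i \approx 2210.0 + 255.0 i$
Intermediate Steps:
$W{\left(C \right)} = 85$ ($W{\left(C \right)} = -6 - -91 = -6 + 91 = 85$)
$Y = 26 + 3 i$ ($Y = \left(\sqrt{\left(-17 + 6\right) + 2} - 27\right) + 53 = \left(\sqrt{-11 + 2} - 27\right) + 53 = \left(\sqrt{-9} - 27\right) + 53 = \left(3 i - 27\right) + 53 = \left(-27 + 3 i\right) + 53 = 26 + 3 i \approx 26.0 + 3.0 i$)
$Y W{\left(-88 \right)} = \left(26 + 3 i\right) 85 = 2210 + 255 i$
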